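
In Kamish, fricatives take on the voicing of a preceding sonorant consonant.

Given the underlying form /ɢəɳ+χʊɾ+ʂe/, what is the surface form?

The rule targets /χ/ (voiceless uvular fricative), which sits after the trigger /ɳ/ (voiced).
A voiced uvular fricative is [ʁ], so the surface segment is [ʁ].
At the second juncture, /ʂ/ likewise becomes [ʐ] adjacent to /ɾ/.

[ɢəɳʁʊɾʐe]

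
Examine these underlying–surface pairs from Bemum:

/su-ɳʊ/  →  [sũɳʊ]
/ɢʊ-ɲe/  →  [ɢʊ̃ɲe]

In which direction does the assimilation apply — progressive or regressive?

The vowel /u/ surfaces as nasalised [ũ] next to the following nasal /ɳ/ — it has acquired the [+nasal] feature of its neighbour.
Likewise in the remaining data: /ʊ/ → [ʊ̃] before /ɲ/ — each time a vowel is nasalised next to a following nasal.
Because the conditioning nasal is to the right of the vowel that changes, the process is regressive (anticipatory).

regressive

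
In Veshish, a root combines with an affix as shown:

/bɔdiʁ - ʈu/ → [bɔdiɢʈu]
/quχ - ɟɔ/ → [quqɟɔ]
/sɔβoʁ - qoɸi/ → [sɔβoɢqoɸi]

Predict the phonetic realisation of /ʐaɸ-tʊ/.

The data show regressive manner assimilation: /ʁ/ → [ɢ] before /ʈ/; /χ/ → [q] before /ɟ/; /ʁ/ → [ɢ] before /q/. In each pair only manner changes, matching the following consonant, while place and voice stay constant.
/ɸ/ is a voiceless bilabial fricative. The following trigger /t/ is a stop, so /ɸ/ must become a stop as well.
The voiceless bilabial stop is [p], so /ɸ/ → [p].

[ʐaptʊ]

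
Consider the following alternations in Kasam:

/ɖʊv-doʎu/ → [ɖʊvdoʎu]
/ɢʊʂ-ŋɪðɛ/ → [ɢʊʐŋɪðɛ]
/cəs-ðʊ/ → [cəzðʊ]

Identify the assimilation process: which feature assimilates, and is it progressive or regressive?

Underlying /ʂ/ is realised as [ʐ] next to /ŋ/; /ŋ/ itself does not change.
/ʂ/ is voiceless while /ŋ/ is voiced; the output [ʐ] is voiced, matching the trigger — so the feature that spreads is voicing.
Place and manner are unchanged, so the assimilation is partial, not total.
The same holds elsewhere in the data: /s/ → [z] before /ð/ (voiceless → voiced, matching voiced) — only voicing changes, and always toward the following segment.
Nothing changes in [ɖʊvdoʎu]: there the adjacent consonants already agree in voicing (/v/ and /d/ are both voiced), so this form is consistent with the same rule.
The trigger is the following segment, so the direction is regressive (anticipatory).

regressive voicing assimilation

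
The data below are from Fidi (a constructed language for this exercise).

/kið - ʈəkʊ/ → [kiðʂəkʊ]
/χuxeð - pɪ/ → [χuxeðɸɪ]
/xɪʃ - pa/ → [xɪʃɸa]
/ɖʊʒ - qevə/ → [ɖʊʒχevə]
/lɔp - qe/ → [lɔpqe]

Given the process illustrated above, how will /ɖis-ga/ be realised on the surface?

[ɖisɣa]

The data show progressive manner assimilation: /ʈ/ → [ʂ] after /ð/; /p/ → [ɸ] after /ð/; /p/ → [ɸ] after /ʃ/; /q/ → [χ] after /ʒ/. In each pair only manner changes, matching the preceding consonant, while place and voice stay constant.
Nothing changes in [lɔpqe]: there the adjacent consonants already agree in manner (/q/ and /p/ are both stops), so this form is consistent with the same rule.
/g/ is a voiced velar stop. The preceding trigger /s/ is a fricative, so /g/ must become a fricative as well.
The voiced velar fricative is [ɣ], so /g/ → [ɣ].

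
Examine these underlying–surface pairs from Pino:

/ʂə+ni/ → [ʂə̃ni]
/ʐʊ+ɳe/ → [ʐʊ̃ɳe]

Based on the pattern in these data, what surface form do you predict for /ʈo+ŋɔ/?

[ʈõŋɔ]

The data show regressive nasality assimilation (vowel nasalisation): /ə/ → [ə̃] before /n/; /ʊ/ → [ʊ̃] before /ɳ/ — a vowel is nasalised by an immediately following nasal consonant.
/o/ sits next to the nasal /ŋ/ and is therefore nasalised to [õ].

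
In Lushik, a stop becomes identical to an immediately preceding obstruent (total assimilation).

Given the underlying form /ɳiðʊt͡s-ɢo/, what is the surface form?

/ɢ/ is the segment targeted by the rule; it sits immediately after /t͡s/, so it assimilates completely and surfaces as [t͡s].

[ɳiðʊt͡st͡so]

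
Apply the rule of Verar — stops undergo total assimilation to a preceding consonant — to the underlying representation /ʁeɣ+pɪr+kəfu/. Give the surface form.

[ʁeɣɣɪrrəfu]

/p/ is the segment targeted by the rule; it sits immediately after /ɣ/, so it assimilates completely and surfaces as [ɣ].
The same rule applies at the second boundary: /k/ → [r] next to /r/.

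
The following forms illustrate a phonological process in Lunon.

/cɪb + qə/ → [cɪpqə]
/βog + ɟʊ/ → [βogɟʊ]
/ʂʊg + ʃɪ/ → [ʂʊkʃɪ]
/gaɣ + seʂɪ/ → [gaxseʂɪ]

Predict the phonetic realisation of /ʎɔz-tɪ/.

The data show regressive voicing assimilation: /b/ → [p] before /q/; /g/ → [k] before /ʃ/; /ɣ/ → [x] before /s/. In each pair only voicing changes, matching the following consonant, while place and manner stay constant.
No alternation appears in [βogɟʊ]: there the adjacent consonants already agree in voicing (/g/ and /ɟ/ are both voiced), so this form is consistent with the same rule.
/z/ is a voiced alveolar fricative. The following trigger /t/ is voiceless, so /z/ must become voiceless as well.
The voiceless alveolar fricative is [s], so /z/ → [s].

[ʎɔstɪ]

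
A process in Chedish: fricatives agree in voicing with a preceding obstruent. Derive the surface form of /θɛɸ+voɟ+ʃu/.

The rule targets /v/ (voiced labiodental fricative), which sits after the trigger /ɸ/ (voiceless).
A voiceless labiodental fricative is [f], so the surface segment is [f].
The same rule applies at the second boundary: /ʃ/ → [ʒ] next to /ɟ/.

[θɛɸfoɟʒu]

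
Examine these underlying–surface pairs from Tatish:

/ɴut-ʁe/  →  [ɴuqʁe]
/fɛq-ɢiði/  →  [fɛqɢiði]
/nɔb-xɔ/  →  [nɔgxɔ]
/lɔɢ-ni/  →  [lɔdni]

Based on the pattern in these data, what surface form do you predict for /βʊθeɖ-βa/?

[βʊθebβa]

The data show regressive place assimilation: /t/ → [q] before /ʁ/; /b/ → [g] before /x/; /ɢ/ → [d] before /n/. In each pair only place changes, matching the following consonant, while manner and voice stay constant.
Nothing changes in [fɛqɢiði]: there the adjacent consonants already agree in place (/q/ and /ɢ/ are both uvular), so this form is consistent with the same rule.
/ɖ/ is a voiced retroflex stop. The following trigger /β/ is bilabial, so /ɖ/ must become bilabial as well.
The voiced bilabial stop is [b], so /ɖ/ → [b].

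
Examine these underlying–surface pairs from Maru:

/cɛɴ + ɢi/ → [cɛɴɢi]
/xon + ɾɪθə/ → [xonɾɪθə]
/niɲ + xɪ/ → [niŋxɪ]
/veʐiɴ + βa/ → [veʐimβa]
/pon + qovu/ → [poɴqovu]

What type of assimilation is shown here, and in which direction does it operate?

Underlying /ɲ/ is realised as [ŋ] next to /x/; /x/ itself does not change.
The change palatal → velar matches the place of the following /x/, identifying this as place assimilation.
Manner and voice are unchanged, so the assimilation is partial, not total.
The other alternating forms pattern the same way: /ɴ/ → [m] before /β/ (uvular → bilabial, matching bilabial); /n/ → [ɴ] before /q/ (alveolar → uvular, matching uvular) — only place changes, and always toward the following segment.
No alternation appears in [cɛɴɢi], [xonɾɪθə]: there the adjacent consonants already agree in place (/ɴ/ and /ɢ/ are both uvular; /n/ and /ɾ/ are both alveolar), so these forms are consistent with the same rule.
The trigger is the following segment, so the direction is regressive (anticipatory).

regressive place assimilation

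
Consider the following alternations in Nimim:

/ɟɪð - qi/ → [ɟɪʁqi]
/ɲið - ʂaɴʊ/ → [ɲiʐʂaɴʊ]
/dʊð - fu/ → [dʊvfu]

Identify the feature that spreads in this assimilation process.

The segment that alternates is /ð/, which surfaces as [ʁ] when adjacent to /q/.
/ð/ is dental while /q/ is uvular; the output [ʁ] is uvular, matching the trigger — so the feature that spreads is place.
The other alternating forms pattern the same way: /ð/ → [ʐ] before /ʂ/ (dental → retroflex, matching retroflex); /ð/ → [v] before /f/ (dental → labiodental, matching labiodental) — only place changes, and always toward the following segment.

place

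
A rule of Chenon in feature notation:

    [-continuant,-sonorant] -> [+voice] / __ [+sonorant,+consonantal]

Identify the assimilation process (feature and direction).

regressive voicing assimilation

The structural change is [+voice], and the conditioning segment [+sonorant,+consonantal] (a sonorant consonant) is itself voiced, so the target comes to share the voicing of its neighbour — voicing assimilation.
Since the environment is written after the underscore, the trigger follows the target; the direction is regressive.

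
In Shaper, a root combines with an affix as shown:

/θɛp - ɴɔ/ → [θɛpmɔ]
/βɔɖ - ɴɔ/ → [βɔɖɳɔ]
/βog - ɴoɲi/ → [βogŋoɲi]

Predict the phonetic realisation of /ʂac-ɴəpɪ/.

The data show progressive place assimilation: /ɴ/ → [m] after /p/; /ɴ/ → [ɳ] after /ɖ/; /ɴ/ → [ŋ] after /g/. In each pair only place changes, matching the preceding consonant, while manner and voice stay constant.
/ɴ/ is a voiced uvular nasal. The preceding trigger /c/ is palatal, so /ɴ/ must become palatal as well.
The voiced palatal nasal is [ɲ], so /ɴ/ → [ɲ].

[ʂacɲəpɪ]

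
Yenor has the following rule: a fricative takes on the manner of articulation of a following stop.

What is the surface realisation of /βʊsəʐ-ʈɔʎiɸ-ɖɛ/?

/ʐ/ is a voiced retroflex fricative. The following trigger /ʈ/ is a stop, so /ʐ/ must become a stop as well.
A voiced retroflex stop is [ɖ], so the surface segment is [ɖ].
The same rule applies at the second boundary: /ɸ/ → [p] next to /ɖ/.

[βʊsəɖʈɔʎipɖɛ]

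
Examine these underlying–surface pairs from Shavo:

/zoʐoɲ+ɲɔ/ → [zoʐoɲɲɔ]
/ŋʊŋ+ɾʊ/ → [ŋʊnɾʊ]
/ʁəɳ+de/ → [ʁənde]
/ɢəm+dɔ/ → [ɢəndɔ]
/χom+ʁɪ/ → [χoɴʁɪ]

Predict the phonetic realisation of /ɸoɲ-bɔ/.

[ɸombɔ]

The data show regressive place assimilation: /ŋ/ → [n] before /ɾ/; /ɳ/ → [n] before /d/; /m/ → [n] before /d/; /m/ → [ɴ] before /ʁ/. In each pair only place changes, matching the following consonant, while manner and voice stay constant.
Nothing changes in [zoʐoɲɲɔ]: there the adjacent consonants already agree in place (/ɲ/ and /ɲ/ are both palatal), so this form is consistent with the same rule.
The rule targets /ɲ/ (voiced palatal nasal), which sits before the trigger /b/ (bilabial).
The voiced bilabial nasal is [m], so /ɲ/ → [m].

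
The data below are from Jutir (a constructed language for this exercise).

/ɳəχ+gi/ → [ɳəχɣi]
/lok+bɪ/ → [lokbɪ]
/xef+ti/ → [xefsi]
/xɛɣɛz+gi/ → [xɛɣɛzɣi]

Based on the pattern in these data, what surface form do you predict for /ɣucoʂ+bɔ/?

The data show progressive manner assimilation: /g/ → [ɣ] after /χ/; /t/ → [s] after /f/; /g/ → [ɣ] after /z/. In each pair only manner changes, matching the preceding consonant, while place and voice stay constant.
Nothing changes in [lokbɪ]: there the adjacent consonants already agree in manner (/b/ and /k/ are both stops), so this form is consistent with the same rule.
/b/ is a voiced bilabial stop. The preceding trigger /ʂ/ is a fricative, so /b/ must become a fricative as well.
Changing only its manner to fricative gives [β] — the voiced bilabial fricative.

[ɣucoʂβɔ]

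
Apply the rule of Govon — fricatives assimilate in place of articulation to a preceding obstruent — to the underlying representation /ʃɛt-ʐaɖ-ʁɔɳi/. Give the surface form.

The rule targets /ʐ/ (voiced retroflex fricative), which sits after the trigger /t/ (alveolar).
A voiced alveolar fricative is [z], so the surface segment is [z].
At the second juncture, /ʁ/ likewise becomes [ʐ] adjacent to /ɖ/.

[ʃɛtzaɖʐɔɳi]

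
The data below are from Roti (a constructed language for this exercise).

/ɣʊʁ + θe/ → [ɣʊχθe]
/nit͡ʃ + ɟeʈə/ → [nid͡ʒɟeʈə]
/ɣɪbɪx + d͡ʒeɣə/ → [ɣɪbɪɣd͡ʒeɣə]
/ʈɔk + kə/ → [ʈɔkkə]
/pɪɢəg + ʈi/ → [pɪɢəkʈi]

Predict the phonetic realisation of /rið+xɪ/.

[riθxɪ]

The data show regressive voicing assimilation: /ʁ/ → [χ] before /θ/; /t͡ʃ/ → [d͡ʒ] before /ɟ/; /x/ → [ɣ] before /d͡ʒ/; /g/ → [k] before /ʈ/. In each pair only voicing changes, matching the following consonant, while place and manner stay constant.
No alternation appears in [ʈɔkkə]: there the adjacent consonants already agree in voicing (/k/ and /k/ are both voiceless), so this form is consistent with the same rule.
/ð/ is a voiced dental fricative. The following trigger /x/ is voiceless, so /ð/ must become voiceless as well.
A voiceless dental fricative is [θ], so the surface segment is [θ].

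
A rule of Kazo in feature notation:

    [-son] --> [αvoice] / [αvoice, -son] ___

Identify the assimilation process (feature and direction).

progressive voicing assimilation

The rule copies [voice] from the environment onto the target, so the assimilating feature is voicing.
The conditioning segment sits to the left of the focus bar, meaning the trigger precedes the segment that changes — progressive assimilation.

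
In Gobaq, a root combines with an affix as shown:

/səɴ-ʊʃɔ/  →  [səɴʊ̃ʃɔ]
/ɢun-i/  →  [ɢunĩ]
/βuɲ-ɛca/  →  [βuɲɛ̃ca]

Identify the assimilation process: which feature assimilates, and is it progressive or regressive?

progressive nasality assimilation (vowel nasalisation)

The vowel /ʊ/ surfaces as nasalised [ʊ̃] next to the preceding nasal /ɴ/ — it has acquired the [+nasal] feature of its neighbour.
Likewise in the remaining data: /i/ → [ĩ] after /n/; /ɛ/ → [ɛ̃] after /ɲ/ — each time a vowel is nasalised next to a preceding nasal.
Because the conditioning nasal is to the left of the vowel that changes, the process is progressive (perseverative).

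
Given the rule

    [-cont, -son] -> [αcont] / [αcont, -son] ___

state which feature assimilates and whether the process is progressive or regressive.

progressive manner assimilation

The rule copies [cont] (continuancy) from the environment onto the target stops; since [±cont] encodes the stop/fricative manner contrast, the assimilating dimension is manner.
The conditioning segment sits to the left of the focus bar, meaning the trigger precedes the segment that changes — progressive assimilation.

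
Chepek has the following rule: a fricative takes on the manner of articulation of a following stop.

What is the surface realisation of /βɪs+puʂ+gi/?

The rule targets /s/ (voiceless alveolar fricative), which sits before the trigger /p/ (stop).
The voiceless alveolar stop is [t], so /s/ → [t].
At the second juncture, /ʂ/ likewise becomes [ʈ] adjacent to /g/.

[βɪtpuʈgi]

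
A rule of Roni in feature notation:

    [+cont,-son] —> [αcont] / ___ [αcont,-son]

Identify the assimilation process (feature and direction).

The rule copies [cont] (continuancy) from the environment onto the target fricatives; since [±cont] encodes the stop/fricative manner contrast, the assimilating dimension is manner.
The conditioning segment sits to the right of the focus bar, meaning the trigger follows the segment that changes — regressive assimilation.

regressive manner assimilation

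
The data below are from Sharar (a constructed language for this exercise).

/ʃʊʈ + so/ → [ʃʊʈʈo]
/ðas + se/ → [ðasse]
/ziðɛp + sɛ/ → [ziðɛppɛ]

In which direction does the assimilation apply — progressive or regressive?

Comparing underlying and surface forms, /s/ → [ʈ] is the alternation; the neighbouring /ʈ/ is constant.
The output [ʈ] is identical to the trigger /ʈ/ — every feature (place, manner, voicing) has been copied — so this is total assimilation.
The other form behaves the same way: /s/ → [p] after /p/ — in each case the output is a copy of the preceding consonant.
In [ðasse] the two consonants at the boundary are already identical (/s/ + /s/), so the rule applies vacuously and nothing changes.
The trigger is the preceding segment, so the direction is progressive (perseverative).

progressive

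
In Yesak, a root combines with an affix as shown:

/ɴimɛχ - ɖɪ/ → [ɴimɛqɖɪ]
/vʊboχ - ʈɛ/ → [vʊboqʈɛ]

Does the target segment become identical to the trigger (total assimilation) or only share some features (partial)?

Comparing underlying and surface forms, /χ/ → [q] is the alternation; the neighbouring /ɖ/ is constant.
The change fricative → stop matches the manner of the following /ɖ/, identifying this as manner assimilation.
Place and voice are unchanged, so the assimilation is partial, not total.
Checking the remaining alternation: /χ/ → [q] before /ʈ/ (fricative → stop, matching a stop) — only manner changes, and always toward the following segment.

partial assimilation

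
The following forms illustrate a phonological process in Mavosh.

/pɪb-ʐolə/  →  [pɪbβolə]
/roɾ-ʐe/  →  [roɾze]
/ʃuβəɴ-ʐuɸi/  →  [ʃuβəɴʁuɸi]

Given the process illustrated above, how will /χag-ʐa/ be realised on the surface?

[χagɣa]

The data show progressive place assimilation: /ʐ/ → [β] after /b/; /ʐ/ → [z] after /ɾ/; /ʐ/ → [ʁ] after /ɴ/. In each pair only place changes, matching the preceding consonant, while manner and voice stay constant.
/ʐ/ is a voiced retroflex fricative. The preceding trigger /g/ is velar, so /ʐ/ must become velar as well.
Changing only its place to velar gives [ɣ] — the voiced velar fricative.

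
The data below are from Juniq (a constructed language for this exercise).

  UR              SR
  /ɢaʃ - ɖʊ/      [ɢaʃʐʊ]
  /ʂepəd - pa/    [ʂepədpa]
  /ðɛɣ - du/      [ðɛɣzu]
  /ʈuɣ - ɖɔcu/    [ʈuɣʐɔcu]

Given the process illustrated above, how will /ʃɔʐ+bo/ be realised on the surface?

The data show progressive manner assimilation: /ɖ/ → [ʐ] after /ʃ/; /d/ → [z] after /ɣ/; /ɖ/ → [ʐ] after /ɣ/. In each pair only manner changes, matching the preceding consonant, while place and voice stay constant.
Nothing changes in [ʂepədpa]: there the adjacent consonants already agree in manner (/p/ and /d/ are both stops), so this form is consistent with the same rule.
/b/ is a voiced bilabial stop. The preceding trigger /ʐ/ is a fricative, so /b/ must become a fricative as well.
The voiced bilabial fricative is [β], so /b/ → [β].

[ʃɔʐβo]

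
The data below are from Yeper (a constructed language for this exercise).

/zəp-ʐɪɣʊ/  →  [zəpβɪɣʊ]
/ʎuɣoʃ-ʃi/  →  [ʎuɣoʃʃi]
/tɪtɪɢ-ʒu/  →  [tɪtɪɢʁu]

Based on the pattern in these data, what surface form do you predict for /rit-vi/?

The data show progressive place assimilation: /ʐ/ → [β] after /p/; /ʒ/ → [ʁ] after /ɢ/. In each pair only place changes, matching the preceding consonant, while manner and voice stay constant.
Nothing changes in [ʎuɣoʃʃi]: there the adjacent consonants already agree in place (/ʃ/ and /ʃ/ are both postalveolar), so this form is consistent with the same rule.
/v/ is a voiced labiodental fricative. The preceding trigger /t/ is alveolar, so /v/ must become alveolar as well.
Changing only its place to alveolar gives [z] — the voiced alveolar fricative.

[ritzi]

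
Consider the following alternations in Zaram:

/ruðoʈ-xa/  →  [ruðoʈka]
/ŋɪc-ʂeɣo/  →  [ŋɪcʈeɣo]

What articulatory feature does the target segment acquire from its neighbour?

manner

The segment that alternates is /x/, which surfaces as [k] when adjacent to /ʈ/.
The change fricative → stop matches the manner of the preceding /ʈ/, identifying this as manner assimilation.
Checking the remaining alternation: /ʂ/ → [ʈ] after /c/ (fricative → stop, matching a stop) — only manner changes, and always toward the preceding segment.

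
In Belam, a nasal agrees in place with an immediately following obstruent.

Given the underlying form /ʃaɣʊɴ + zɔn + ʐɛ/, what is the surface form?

[ʃaɣʊnzɔɳʐɛ]

/ɴ/ is a voiced uvular nasal. The following trigger /z/ is alveolar, so /ɴ/ must become alveolar as well.
The voiced alveolar nasal is [n], so /ɴ/ → [n].
At the second juncture, /n/ likewise becomes [ɳ] adjacent to /ʐ/.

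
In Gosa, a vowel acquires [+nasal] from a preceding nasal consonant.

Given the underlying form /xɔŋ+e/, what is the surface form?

[xɔŋẽ]

The vowel /e/ is adjacent to the preceding nasal /ŋ/, so it acquires [+nasal] and surfaces as [ẽ].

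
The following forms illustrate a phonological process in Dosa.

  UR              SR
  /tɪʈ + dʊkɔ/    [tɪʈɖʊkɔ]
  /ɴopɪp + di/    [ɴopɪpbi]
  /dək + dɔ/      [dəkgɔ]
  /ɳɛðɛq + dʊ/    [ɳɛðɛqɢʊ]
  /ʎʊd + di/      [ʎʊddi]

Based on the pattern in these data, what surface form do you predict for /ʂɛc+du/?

[ʂɛcɟu]

The data show progressive place assimilation: /d/ → [ɖ] after /ʈ/; /d/ → [b] after /p/; /d/ → [g] after /k/; /d/ → [ɢ] after /q/. In each pair only place changes, matching the preceding consonant, while manner and voice stay constant.
Nothing changes in [ʎʊddi]: there the adjacent consonants already agree in place (/d/ and /d/ are both alveolar), so this form is consistent with the same rule.
The rule targets /d/ (voiced alveolar stop), which sits after the trigger /c/ (palatal).
A voiced palatal stop is [ɟ], so the surface segment is [ɟ].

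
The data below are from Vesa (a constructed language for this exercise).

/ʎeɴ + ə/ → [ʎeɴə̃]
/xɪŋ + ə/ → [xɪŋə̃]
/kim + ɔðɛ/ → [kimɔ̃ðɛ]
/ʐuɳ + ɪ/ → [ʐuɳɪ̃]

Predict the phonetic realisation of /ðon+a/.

The data show progressive nasality assimilation (vowel nasalisation): /ə/ → [ə̃] after /ɴ/; /ə/ → [ə̃] after /ŋ/; /ɔ/ → [ɔ̃] after /m/; /ɪ/ → [ɪ̃] after /ɳ/ — a vowel is nasalised by an immediately preceding nasal consonant.
The vowel /a/ is adjacent to the preceding nasal /n/, so it acquires [+nasal] and surfaces as [ã].

[ðonã]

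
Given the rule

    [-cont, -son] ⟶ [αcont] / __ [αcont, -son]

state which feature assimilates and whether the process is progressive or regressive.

regressive manner assimilation

The rule copies [cont] (continuancy) from the environment onto the target stops; since [±cont] encodes the stop/fricative manner contrast, the assimilating dimension is manner.
Since the environment is written after the underscore, the trigger follows the target; the direction is regressive.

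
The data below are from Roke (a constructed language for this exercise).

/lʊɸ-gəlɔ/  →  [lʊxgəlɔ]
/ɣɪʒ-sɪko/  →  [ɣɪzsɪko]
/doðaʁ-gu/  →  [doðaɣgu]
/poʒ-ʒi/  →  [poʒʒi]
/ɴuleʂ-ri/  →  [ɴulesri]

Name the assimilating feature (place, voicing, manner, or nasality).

Underlying /ɸ/ is realised as [x] next to /g/; /g/ itself does not change.
/ɸ/ is bilabial while /g/ is velar; the output [x] is velar, matching the trigger — so the feature that spreads is place.
The same holds elsewhere in the data: /ʒ/ → [z] before /s/ (postalveolar → alveolar, matching alveolar); /ʁ/ → [ɣ] before /g/ (uvular → velar, matching velar); /ʂ/ → [s] before /r/ (retroflex → alveolar, matching alveolar) — only place changes, and always toward the following segment.
No alternation appears in [poʒʒi]: there the adjacent consonants already agree in place (/ʒ/ and /ʒ/ are both postalveolar), so this form is consistent with the same rule.

place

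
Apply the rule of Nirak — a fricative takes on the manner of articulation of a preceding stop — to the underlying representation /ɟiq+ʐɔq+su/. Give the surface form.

[ɟiqɖɔqtu]

/ʐ/ is a voiced retroflex fricative. The preceding trigger /q/ is a stop, so /ʐ/ must become a stop as well.
The voiced retroflex stop is [ɖ], so /ʐ/ → [ɖ].
At the second juncture, /s/ likewise becomes [t] adjacent to /q/.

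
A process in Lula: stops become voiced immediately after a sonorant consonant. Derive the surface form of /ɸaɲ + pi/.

[ɸaɲbi]

/p/ is a voiceless bilabial stop. The preceding trigger /ɲ/ is voiced, so /p/ must become voiced as well.
The voiced bilabial stop is [b], so /p/ → [b].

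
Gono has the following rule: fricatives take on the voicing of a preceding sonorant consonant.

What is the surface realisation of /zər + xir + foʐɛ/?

/x/ is a voiceless velar fricative. The preceding trigger /r/ is voiced, so /x/ must become voiced as well.
Changing only its voicing to voiced gives [ɣ] — the voiced velar fricative.
At the second juncture, /f/ likewise becomes [v] adjacent to /r/.

[zərɣirvoʐɛ]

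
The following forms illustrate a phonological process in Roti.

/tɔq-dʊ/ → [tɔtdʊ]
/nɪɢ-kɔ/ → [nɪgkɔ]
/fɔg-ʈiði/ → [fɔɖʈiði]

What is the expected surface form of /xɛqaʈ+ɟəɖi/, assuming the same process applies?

The data show regressive place assimilation: /q/ → [t] before /d/; /ɢ/ → [g] before /k/; /g/ → [ɖ] before /ʈ/. In each pair only place changes, matching the following consonant, while manner and voice stay constant.
/ʈ/ is a voiceless retroflex stop. The following trigger /ɟ/ is palatal, so /ʈ/ must become palatal as well.
The voiceless palatal stop is [c], so /ʈ/ → [c].

[xɛqacɟəɖi]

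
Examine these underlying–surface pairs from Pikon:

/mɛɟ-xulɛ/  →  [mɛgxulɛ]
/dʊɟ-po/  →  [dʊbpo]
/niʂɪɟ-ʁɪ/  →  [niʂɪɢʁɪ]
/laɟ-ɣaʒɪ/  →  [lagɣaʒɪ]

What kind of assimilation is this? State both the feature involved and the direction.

Comparing underlying and surface forms, /ɟ/ → [g] is the alternation; the neighbouring /x/ is constant.
/ɟ/ is palatal while /x/ is velar; the output [g] is velar, matching the trigger — so the feature that spreads is place.
Manner and voice are unchanged, so the assimilation is partial, not total.
The same holds elsewhere in the data: /ɟ/ → [b] before /p/ (palatal → bilabial, matching bilabial); /ɟ/ → [ɢ] before /ʁ/ (palatal → uvular, matching uvular); /ɟ/ → [g] before /ɣ/ (palatal → velar, matching velar) — only place changes, and always toward the following segment.
Since the segment that changes precedes the conditioning segment, the assimilation is regressive.

regressive place assimilation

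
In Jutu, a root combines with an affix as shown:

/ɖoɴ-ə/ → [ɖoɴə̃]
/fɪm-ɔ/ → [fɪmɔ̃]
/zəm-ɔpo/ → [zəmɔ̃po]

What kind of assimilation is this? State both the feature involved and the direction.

progressive nasality assimilation (vowel nasalisation)

The vowel /ə/ surfaces as nasalised [ə̃] next to the preceding nasal /ɴ/ — it has acquired the [+nasal] feature of its neighbour.
The other form shows the same pattern: /ɔ/ → [ɔ̃] after /m/ — each time a vowel is nasalised next to a preceding nasal.
Because the conditioning nasal is to the left of the vowel that changes, the process is progressive (perseverative).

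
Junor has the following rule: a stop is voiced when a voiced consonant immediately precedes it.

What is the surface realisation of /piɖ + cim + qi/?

[piɖɟimɢi]

The rule targets /c/ (voiceless palatal stop), which sits after the trigger /ɖ/ (voiced).
Changing only its voicing to voiced gives [ɟ] — the voiced palatal stop.
The same rule applies at the second boundary: /q/ → [ɢ] next to /m/.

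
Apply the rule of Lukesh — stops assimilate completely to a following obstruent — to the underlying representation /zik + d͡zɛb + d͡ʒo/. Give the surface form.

/k/ is the segment targeted by the rule; it sits immediately before /d͡z/, so it assimilates completely and surfaces as [d͡z].
The same rule applies at the second boundary: /b/ → [d͡ʒ] next to /d͡ʒ/.

[zid͡zd͡zɛd͡ʒd͡ʒo]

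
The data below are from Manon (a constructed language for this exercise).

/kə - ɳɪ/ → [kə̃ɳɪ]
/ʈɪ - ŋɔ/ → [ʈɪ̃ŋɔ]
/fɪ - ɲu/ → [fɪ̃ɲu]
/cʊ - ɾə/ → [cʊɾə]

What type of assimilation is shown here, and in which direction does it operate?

regressive nasality assimilation (vowel nasalisation)

The vowel /ə/ surfaces as nasalised [ə̃] next to the following nasal /ɳ/ — it has acquired the [+nasal] feature of its neighbour.
The other forms show the same pattern: /ɪ/ → [ɪ̃] before /ŋ/; /ɪ/ → [ɪ̃] before /ɲ/ — each time a vowel is nasalised next to a following nasal.
No change occurs in [cʊɾə] because the vowel at the boundary is adjacent to an oral consonant, not a nasal (/ʊ/ next to /ɾ/).
Because the conditioning nasal is to the right of the vowel that changes, the process is regressive (anticipatory).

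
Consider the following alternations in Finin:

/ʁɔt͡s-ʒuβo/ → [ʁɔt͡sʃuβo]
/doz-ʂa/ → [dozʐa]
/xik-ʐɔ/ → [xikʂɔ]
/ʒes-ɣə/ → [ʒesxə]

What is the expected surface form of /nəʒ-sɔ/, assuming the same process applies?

[nəʒzɔ]

The data show progressive voicing assimilation: /ʒ/ → [ʃ] after /t͡s/; /ʂ/ → [ʐ] after /z/; /ʐ/ → [ʂ] after /k/; /ɣ/ → [x] after /s/. In each pair only voicing changes, matching the preceding consonant, while place and manner stay constant.
/s/ is a voiceless alveolar fricative. The preceding trigger /ʒ/ is voiced, so /s/ must become voiced as well.
Changing only its voicing to voiced gives [z] — the voiced alveolar fricative.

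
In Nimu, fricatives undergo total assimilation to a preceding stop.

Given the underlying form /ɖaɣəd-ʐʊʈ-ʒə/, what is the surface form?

[ɖaɣəddʊʈʈə]

/ʐ/ is the segment targeted by the rule; it sits immediately after /d/, so it assimilates completely and surfaces as [d].
The same rule applies at the second boundary: /ʒ/ → [ʈ] next to /ʈ/.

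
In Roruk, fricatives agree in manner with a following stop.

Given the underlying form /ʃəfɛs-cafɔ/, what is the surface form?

[ʃəfɛtcafɔ]

/s/ is a voiceless alveolar fricative. The following trigger /c/ is a stop, so /s/ must become a stop as well.
Changing only its manner to stop gives [t] — the voiceless alveolar stop.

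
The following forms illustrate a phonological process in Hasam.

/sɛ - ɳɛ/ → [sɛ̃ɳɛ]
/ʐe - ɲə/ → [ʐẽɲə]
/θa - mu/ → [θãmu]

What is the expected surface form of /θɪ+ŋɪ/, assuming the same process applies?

[θɪ̃ŋɪ]

The data show regressive nasality assimilation (vowel nasalisation): /ɛ/ → [ɛ̃] before /ɳ/; /e/ → [ẽ] before /ɲ/; /a/ → [ã] before /m/ — a vowel is nasalised by an immediately following nasal consonant.
/ɪ/ sits next to the nasal /ŋ/ and is therefore nasalised to [ɪ̃].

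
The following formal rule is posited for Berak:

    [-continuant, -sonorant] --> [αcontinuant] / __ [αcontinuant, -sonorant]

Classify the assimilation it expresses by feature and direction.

regressive manner assimilation

The shared variable α links the value of [continuant] on the target to that of the neighbouring obstruent. [continuant] distinguishes stops from fricatives — a manner-of-articulation feature — so this is manner assimilation.
The conditioning segment sits to the right of the focus bar, meaning the trigger follows the segment that changes — regressive assimilation.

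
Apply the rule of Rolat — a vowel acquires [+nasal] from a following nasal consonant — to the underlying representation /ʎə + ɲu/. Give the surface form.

The vowel /ə/ is adjacent to the following nasal /ɲ/, so it acquires [+nasal] and surfaces as [ə̃].

[ʎə̃ɲu]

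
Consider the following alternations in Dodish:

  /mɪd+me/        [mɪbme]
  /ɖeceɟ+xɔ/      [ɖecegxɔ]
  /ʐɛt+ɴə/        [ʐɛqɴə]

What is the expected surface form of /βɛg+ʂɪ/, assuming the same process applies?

The data show regressive place assimilation: /d/ → [b] before /m/; /ɟ/ → [g] before /x/; /t/ → [q] before /ɴ/. In each pair only place changes, matching the following consonant, while manner and voice stay constant.
/g/ is a voiced velar stop. The following trigger /ʂ/ is retroflex, so /g/ must become retroflex as well.
The voiced retroflex stop is [ɖ], so /g/ → [ɖ].

[βɛɖʂɪ]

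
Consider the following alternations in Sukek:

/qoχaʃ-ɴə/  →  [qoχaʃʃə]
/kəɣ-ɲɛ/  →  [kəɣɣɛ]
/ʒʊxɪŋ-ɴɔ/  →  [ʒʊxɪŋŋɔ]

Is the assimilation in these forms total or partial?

Comparing underlying and surface forms, /ɴ/ → [ʃ] is the alternation; the neighbouring /ʃ/ is constant.
The output [ʃ] is identical to the trigger /ʃ/ — every feature (place, manner, voicing) has been copied — so this is total assimilation.
The remaining alternations confirm this: /ɲ/ → [ɣ] after /ɣ/; /ɴ/ → [ŋ] after /ŋ/ — in each case the output is a copy of the preceding consonant.

total assimilation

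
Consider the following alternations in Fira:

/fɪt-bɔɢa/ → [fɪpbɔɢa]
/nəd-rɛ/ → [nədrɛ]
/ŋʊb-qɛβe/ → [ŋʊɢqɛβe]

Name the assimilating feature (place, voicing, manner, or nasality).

Comparing underlying and surface forms, /t/ → [p] is the alternation; the neighbouring /b/ is constant.
/t/ is alveolar while /b/ is bilabial; the output [p] is bilabial, matching the trigger — so the feature that spreads is place.
The same holds elsewhere in the data: /b/ → [ɢ] before /q/ (bilabial → uvular, matching uvular) — only place changes, and always toward the following segment.
No alternation appears in [nədrɛ]: there the adjacent consonants already agree in place (/d/ and /r/ are both alveolar), so this form is consistent with the same rule.

place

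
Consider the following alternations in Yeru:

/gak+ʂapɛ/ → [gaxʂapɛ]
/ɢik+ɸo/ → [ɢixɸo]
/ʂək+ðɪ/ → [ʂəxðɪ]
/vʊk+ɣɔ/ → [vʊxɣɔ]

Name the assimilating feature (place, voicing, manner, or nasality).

Comparing underlying and surface forms, /k/ → [x] is the alternation; the neighbouring /ʂ/ is constant.
The change stop → fricative matches the manner of the following /ʂ/, identifying this as manner assimilation.
The same holds elsewhere in the data: /k/ → [x] before /ɸ/ (stop → fricative, matching a fricative); /k/ → [x] before /ð/ (stop → fricative, matching a fricative); /k/ → [x] before /ɣ/ (stop → fricative, matching a fricative) — only manner changes, and always toward the following segment.

manner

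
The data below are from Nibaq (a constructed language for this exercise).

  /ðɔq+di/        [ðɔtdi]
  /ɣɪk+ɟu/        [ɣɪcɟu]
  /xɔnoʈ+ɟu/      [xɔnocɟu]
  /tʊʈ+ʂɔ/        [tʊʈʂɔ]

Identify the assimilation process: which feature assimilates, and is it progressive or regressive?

regressive place assimilation

Comparing underlying and surface forms, /q/ → [t] is the alternation; the neighbouring /d/ is constant.
/q/ is uvular while /d/ is alveolar; the output [t] is alveolar, matching the trigger — so the feature that spreads is place.
Manner and voice are unchanged, so the assimilation is partial, not total.
Checking the remaining alternations: /k/ → [c] before /ɟ/ (velar → palatal, matching palatal); /ʈ/ → [c] before /ɟ/ (retroflex → palatal, matching palatal) — only place changes, and always toward the following segment.
Nothing changes in [tʊʈʂɔ]: there the adjacent consonants already agree in place (/ʈ/ and /ʂ/ are both retroflex), so this form is consistent with the same rule.
The trigger is the following segment, so the direction is regressive (anticipatory).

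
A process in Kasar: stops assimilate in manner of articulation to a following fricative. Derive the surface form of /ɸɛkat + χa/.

The rule targets /t/ (voiceless alveolar stop), which sits before the trigger /χ/ (fricative).
A voiceless alveolar fricative is [s], so the surface segment is [s].

[ɸɛkasχa]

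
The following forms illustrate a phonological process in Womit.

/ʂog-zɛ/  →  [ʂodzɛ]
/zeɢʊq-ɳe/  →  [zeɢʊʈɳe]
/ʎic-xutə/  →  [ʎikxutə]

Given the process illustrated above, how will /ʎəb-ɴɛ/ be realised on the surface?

The data show regressive place assimilation: /g/ → [d] before /z/; /q/ → [ʈ] before /ɳ/; /c/ → [k] before /x/. In each pair only place changes, matching the following consonant, while manner and voice stay constant.
/b/ is a voiced bilabial stop. The following trigger /ɴ/ is uvular, so /b/ must become uvular as well.
The voiced uvular stop is [ɢ], so /b/ → [ɢ].

[ʎəɢɴɛ]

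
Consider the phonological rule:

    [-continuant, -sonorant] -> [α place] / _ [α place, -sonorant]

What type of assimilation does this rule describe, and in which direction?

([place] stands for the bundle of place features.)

regressive place assimilation

The rule copies the place features (abbreviated [place]) from the environment onto the target, so the assimilating feature is place.
The conditioning segment sits to the right of the focus bar, meaning the trigger follows the segment that changes — regressive assimilation.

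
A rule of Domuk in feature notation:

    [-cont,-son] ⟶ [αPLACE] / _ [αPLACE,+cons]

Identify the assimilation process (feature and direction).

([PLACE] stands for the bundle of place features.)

regressive place assimilation

The rule copies the place features (abbreviated [PLACE]) from the environment onto the target, so the assimilating feature is place.
The conditioning segment sits to the right of the focus bar, meaning the trigger follows the segment that changes — regressive assimilation.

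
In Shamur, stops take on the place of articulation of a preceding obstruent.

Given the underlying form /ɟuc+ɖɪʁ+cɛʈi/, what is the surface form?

/ɖ/ is a voiced retroflex stop. The preceding trigger /c/ is palatal, so /ɖ/ must become palatal as well.
The voiced palatal stop is [ɟ], so /ɖ/ → [ɟ].
The same rule applies at the second boundary: /c/ → [q] next to /ʁ/.

[ɟucɟɪʁqɛʈi]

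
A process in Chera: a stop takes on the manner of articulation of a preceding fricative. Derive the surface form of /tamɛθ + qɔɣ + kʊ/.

[tamɛθχɔɣxʊ]

/q/ is a voiceless uvular stop. The preceding trigger /θ/ is a fricative, so /q/ must become a fricative as well.
The voiceless uvular fricative is [χ], so /q/ → [χ].
At the second juncture, /k/ likewise becomes [x] adjacent to /ɣ/.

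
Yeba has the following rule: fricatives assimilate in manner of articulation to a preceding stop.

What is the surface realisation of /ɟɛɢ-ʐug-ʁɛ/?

The rule targets /ʐ/ (voiced retroflex fricative), which sits after the trigger /ɢ/ (stop).
The voiced retroflex stop is [ɖ], so /ʐ/ → [ɖ].
The same rule applies at the second boundary: /ʁ/ → [ɢ] next to /g/.

[ɟɛɢɖugɢɛ]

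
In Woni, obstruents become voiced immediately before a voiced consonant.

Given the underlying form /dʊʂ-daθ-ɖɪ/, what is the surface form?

[dʊʐdaðɖɪ]

/ʂ/ is a voiceless retroflex fricative. The following trigger /d/ is voiced, so /ʂ/ must become voiced as well.
Changing only its voicing to voiced gives [ʐ] — the voiced retroflex fricative.
The same rule applies at the second boundary: /θ/ → [ð] next to /ɖ/.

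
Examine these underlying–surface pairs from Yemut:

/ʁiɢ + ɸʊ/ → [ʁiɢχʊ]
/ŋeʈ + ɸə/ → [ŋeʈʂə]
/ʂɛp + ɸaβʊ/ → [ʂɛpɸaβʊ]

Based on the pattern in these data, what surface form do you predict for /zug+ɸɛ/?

The data show progressive place assimilation: /ɸ/ → [χ] after /ɢ/; /ɸ/ → [ʂ] after /ʈ/. In each pair only place changes, matching the preceding consonant, while manner and voice stay constant.
Nothing changes in [ʂɛpɸaβʊ]: there the adjacent consonants already agree in place (/ɸ/ and /p/ are both bilabial), so this form is consistent with the same rule.
/ɸ/ is a voiceless bilabial fricative. The preceding trigger /g/ is velar, so /ɸ/ must become velar as well.
Changing only its place to velar gives [x] — the voiceless velar fricative.

[zugxɛ]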